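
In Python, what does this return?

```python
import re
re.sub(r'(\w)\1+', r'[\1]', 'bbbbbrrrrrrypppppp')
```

The backreference `\1` re-matches whatever the first group consumed, character for character.
Matches: at [0:5] → 'bbbbb'; at [5:11] → 'rrrrrr'; at [12:18] → 'pppppp'.
The replacement refers to a captured group, so each match is rewritten using its own captured text.

'[b][r]y[p]'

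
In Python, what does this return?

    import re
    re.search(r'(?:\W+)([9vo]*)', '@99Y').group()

'@99'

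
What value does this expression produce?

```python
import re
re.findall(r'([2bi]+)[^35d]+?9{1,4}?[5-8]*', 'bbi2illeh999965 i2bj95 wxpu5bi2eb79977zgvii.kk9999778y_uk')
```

The pattern matches one or more of one of [2bi] (captured); then one or more of any character except [35d] (lazy), then 1 to 4 of a literal '9' (lazy), then zero or more of a character in [5-8].
Matches: at [0:10] match 'bbi2illeh9', group 1 = 'bbi2i'; at [16:22] match 'i2bj95', group 1 = 'i2b'; at [28:35] match 'bi2eb79', group 1 = 'bi2'; at [41:47] match 'ii.kk9', group 1 = 'ii'.
One capturing group, so `findall` returns just the captured substring from each match — 4 in all.

['bbi2i', 'i2b', 'bi2', 'ii']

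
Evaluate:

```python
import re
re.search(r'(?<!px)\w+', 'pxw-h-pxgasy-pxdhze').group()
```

The negative lookahead/lookbehind blocks any match where the forbidden context is present.
The match spans [0:3] → 'pxw'.

'pxw'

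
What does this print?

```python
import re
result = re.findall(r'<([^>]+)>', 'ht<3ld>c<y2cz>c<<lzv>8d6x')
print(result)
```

['3ld', 'y2cz', '<lzv']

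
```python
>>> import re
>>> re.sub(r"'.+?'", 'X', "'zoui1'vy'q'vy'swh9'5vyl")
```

'XvyXvyX5vyl'

Matches: at [0:7] → "'zoui1'"; at [9:12] → "'q'"; at [14:20] → "'swh9'".
Every occurrence is swapped for 'X'.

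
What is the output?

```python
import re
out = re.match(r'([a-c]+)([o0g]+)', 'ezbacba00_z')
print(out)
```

`re.match` only tries the pattern at the start of the string.
Here position 0 doesn't satisfy it, so the call returns None.

None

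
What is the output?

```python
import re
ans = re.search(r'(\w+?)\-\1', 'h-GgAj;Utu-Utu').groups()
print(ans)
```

('Utu',)

The match spans [7:14] → 'Utu-Utu'.
Captured: group 1 = 'Utu'.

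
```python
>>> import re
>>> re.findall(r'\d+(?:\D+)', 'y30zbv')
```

['30zbv']

Pattern: one or more of a digit; then one or more of a non-digit (non-capturing group).
Since nothing is captured, `findall` lists the 1 matched substring directly.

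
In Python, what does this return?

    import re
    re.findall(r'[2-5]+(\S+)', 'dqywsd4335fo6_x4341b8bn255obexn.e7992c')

With a single group, `findall` returns only what that group captured — 1 item.

['fo6_x4341b8bn255obexn.e7992c']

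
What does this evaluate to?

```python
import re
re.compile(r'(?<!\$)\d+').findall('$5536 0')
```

`(?!…)`/`(?<!…)` only lets a position through if the neighbouring text does NOT match; no characters are consumed.
Since nothing is captured, `findall` lists the 2 matched substrings directly.

['536', '0']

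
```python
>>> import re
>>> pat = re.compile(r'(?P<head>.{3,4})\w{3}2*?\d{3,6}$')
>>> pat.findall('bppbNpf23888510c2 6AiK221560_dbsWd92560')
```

['0_db']

With a single group, `findall` returns only what that group captured — 1 item.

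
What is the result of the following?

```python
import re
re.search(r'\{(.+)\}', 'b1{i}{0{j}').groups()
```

Unlike `match`, `search` isn't anchored — it looks for the pattern anywhere in the string.
The match spans [2:10] → '{i}{0{j}'.
Captured: group 1 = 'i}{0{j'.

('i}{0{j',)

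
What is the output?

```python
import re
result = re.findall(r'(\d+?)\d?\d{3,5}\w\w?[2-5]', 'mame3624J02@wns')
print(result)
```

['3']

One capturing group, so `findall` returns just the captured substring from the one match — 1 in all.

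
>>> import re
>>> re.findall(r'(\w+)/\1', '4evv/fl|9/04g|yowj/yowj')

['yowj']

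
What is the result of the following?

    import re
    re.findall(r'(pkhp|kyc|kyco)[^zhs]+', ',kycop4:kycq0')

The regex engine tests alternatives in the order written; an earlier branch that matches wins even if a later one would match more.
Because there's exactly one group, `findall` drops the full match and keeps group 1 from the one hit.

['kyc']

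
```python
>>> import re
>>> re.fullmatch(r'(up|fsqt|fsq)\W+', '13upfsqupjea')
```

`fullmatch` succeeds only if the pattern covers the string from start to end.
Here there's no way to consume every character, so the call returns None.

None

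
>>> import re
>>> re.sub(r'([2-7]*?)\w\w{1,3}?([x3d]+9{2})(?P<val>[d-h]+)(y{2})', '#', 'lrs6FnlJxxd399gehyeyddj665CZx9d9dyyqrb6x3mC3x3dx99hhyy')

'lrs6FnlJxxd399gehyeyddj665CZx9d9dyyqrb#'

This matches zero or more of a character in [2-7] (lazy) (captured); then a word character, then 1 to 3 of a word character (lazy); then one or more of one of [x3d], then exactly 2 of a literal '9' (captured); then one or more of a character in [d-h] (captured as 'val'); then exactly 2 of a literal 'y' (captured).
`sub` substitutes '#' at each match site.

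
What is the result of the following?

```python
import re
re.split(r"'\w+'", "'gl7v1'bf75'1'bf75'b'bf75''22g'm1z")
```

['', 'bf75', 'bf75', "bf75'", 'm1z']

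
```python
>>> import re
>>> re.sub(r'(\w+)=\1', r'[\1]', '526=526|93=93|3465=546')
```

'[526]|[93]|346[5]46'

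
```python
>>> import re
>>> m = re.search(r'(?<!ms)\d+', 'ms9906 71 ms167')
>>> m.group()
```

`(?!…)`/`(?<!…)` only lets a position through if the neighbouring text does NOT match; no characters are consumed.
The match spans [3:6] → '906'.

'906'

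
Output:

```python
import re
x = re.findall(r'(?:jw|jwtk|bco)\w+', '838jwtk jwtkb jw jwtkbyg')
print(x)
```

['jwtk', 'jwtkb', 'jwtkbyg']

Walking the string: at [3:7] → 'jwtk'; at [8:13] → 'jwtkb'; at [17:24] → 'jwtkbyg'.
With no groups in the pattern, `findall` gives back each whole match — 3 here.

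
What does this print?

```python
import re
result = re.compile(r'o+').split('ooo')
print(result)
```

Pattern: one or more of a literal 'o'.
Each match becomes a cut point; 2 segments remain.

['', '']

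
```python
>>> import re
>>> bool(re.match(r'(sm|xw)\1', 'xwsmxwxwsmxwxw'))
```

False

`\1` is not a pattern — it's the concrete string captured by group 1, re-applied verbatim.
`re.match` only tries the pattern at the start of the string.
Here the pattern fails at index 0, so the call returns None, and `bool(None)` is False.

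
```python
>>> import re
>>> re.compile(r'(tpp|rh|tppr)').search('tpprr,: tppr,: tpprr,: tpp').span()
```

The regex engine tests alternatives in the order written; an earlier branch that matches wins even if a later one would match more.
`re.search` tries every starting position until one works.
The match spans [0:3] → 'tpp'.
Captured: group 1 = 'tpp'.

(0, 3)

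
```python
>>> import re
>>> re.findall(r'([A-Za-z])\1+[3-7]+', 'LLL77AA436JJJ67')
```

['L', 'A', 'J']

A backreference is literal: `\1` must see the identical characters the first group matched.
With a single group, `findall` returns only what that group captured — 3 items.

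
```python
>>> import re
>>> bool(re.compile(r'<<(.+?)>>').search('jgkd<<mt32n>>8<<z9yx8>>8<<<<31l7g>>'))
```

True

The match spans [4:13] → '<<mt32n>>'.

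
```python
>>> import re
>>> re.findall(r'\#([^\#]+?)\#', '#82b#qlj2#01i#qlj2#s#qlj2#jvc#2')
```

Scanning left to right: at [0:5] match '#82b#', group 1 = '82b'; at [9:14] match '#01i#', group 1 = '01i'; at [18:21] match '#s#', group 1 = 's'; at [25:30] match '#jvc#', group 1 = 'jvc'.
`findall` collects group 1 from each match (4 total).

['82b', '01i', 's', 'jvc']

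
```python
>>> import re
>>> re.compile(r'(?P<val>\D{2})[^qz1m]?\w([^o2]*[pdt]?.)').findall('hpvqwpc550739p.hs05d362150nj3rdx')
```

The pattern matches exactly 2 of a non-digit (captured as 'val'); then optionally any character except [qz1m], then a word character; then zero or more of any character except [o2], then optionally one of [pdt], then any character (captured).
Matches: at [0:23] match 'hpvqwpc550739p.hs05d362', groups = ('hp', 'wpc550739p.hs05d362'); at [26:32] match 'nj3rdx', groups = ('nj', 'dx').
Multiple groups make `findall` return tuples — one 2-tuple for each match.

[('hp', 'wpc550739p.hs05d362'), ('nj', 'dx')]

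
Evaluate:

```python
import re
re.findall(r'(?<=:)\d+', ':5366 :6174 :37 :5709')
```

['5366', '6174', '37', '5709']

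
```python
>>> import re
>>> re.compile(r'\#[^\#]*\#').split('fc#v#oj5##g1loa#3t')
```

Splitting on the pattern gives 3 pieces.

['fc', 'oj5', 'g1loa#3t']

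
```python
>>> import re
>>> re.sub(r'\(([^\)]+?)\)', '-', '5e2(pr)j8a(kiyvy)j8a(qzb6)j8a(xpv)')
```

'5e2-j8a-j8a-j8a-'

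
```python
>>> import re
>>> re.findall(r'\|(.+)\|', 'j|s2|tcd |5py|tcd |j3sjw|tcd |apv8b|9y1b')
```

['s2|tcd |5py|tcd |j3sjw|tcd |apv8b']

One capturing group, so `findall` returns just the captured substring from the one match — 1 in all.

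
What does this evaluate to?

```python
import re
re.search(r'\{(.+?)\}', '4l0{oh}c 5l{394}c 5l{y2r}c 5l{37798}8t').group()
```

'{oh}'

Because the quantifier is non-greedy, it stops expanding at the earliest point where the rest of the pattern can succeed.
Unlike `match`, `search` isn't anchored — it looks for the pattern anywhere in the string.
The match spans [3:7] → '{oh}'.
Captured: group 1 = 'oh'.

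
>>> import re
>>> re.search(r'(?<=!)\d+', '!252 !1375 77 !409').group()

Because the assertion is zero-width, the text it checks is not consumed and won't appear in the result.
Unlike `match`, `search` isn't anchored — it looks for the pattern anywhere in the string.
The match spans [1:4] → '252'.

'252'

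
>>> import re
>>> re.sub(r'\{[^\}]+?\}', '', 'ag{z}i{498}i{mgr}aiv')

Matches: at [2:5] → '{z}'; at [6:11] → '{498}'; at [12:17] → '{mgr}'.
`sub` substitutes '' at each match site.

'agiiaiv'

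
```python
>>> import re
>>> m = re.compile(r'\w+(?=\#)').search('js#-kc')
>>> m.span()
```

(0, 2)

The `(?=…)`/`(?<=…)` assertion just peeks at neighbouring text; it doesn't advance the match position.
`re.search` tries every starting position until one works.
The match spans [0:2] → 'js'.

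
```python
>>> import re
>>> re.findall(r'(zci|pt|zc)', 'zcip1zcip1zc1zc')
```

['zci', 'zci', 'zc', 'zc']

`|` is ordered: at each position the engine commits to the first alternative that works.
Walking the string: at [0:3] match 'zci', group 1 = 'zci'; at [5:8] match 'zci', group 1 = 'zci'; at [10:12] match 'zc', group 1 = 'zc'; at [13:15] match 'zc', group 1 = 'zc'.
Because there's exactly one group, `findall` drops the full match and keeps group 1 from each hit.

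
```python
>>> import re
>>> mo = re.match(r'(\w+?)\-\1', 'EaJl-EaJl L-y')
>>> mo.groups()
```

('EaJl',)

A backreference is literal: `\1` must see the identical characters the first group matched.
`match` is anchored at position 0; if the pattern doesn't fit there, it returns None.
The match spans [0:9] → 'EaJl-EaJl'.
Captured: group 1 = 'EaJl'.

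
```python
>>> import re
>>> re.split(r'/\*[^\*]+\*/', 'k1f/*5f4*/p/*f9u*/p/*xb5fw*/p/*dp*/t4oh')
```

['k1f', 'p', 'p', 'p', 't4oh']

The string is cut at each match, leaving 5 pieces.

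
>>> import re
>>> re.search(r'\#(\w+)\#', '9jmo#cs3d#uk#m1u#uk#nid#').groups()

The match spans [4:10] → '#cs3d#'.
Captured: group 1 = 'cs3d'.

('cs3d',)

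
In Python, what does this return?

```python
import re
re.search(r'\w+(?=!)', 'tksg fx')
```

None

Because the assertion is zero-width, the text it checks is not consumed and won't appear in the result.
`re.search` scans for the first position where the pattern succeeds.
Here no position works, so the call returns None.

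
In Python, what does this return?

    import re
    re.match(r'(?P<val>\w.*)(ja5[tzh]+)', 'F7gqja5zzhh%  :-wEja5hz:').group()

Pattern: a word character, then zero or more of any character (captured as 'val'); then the literal 'ja5', then one or more of one of [tzh] (captured).
`match` is anchored at position 0; if the pattern doesn't fit there, it returns None.
The match spans [0:23] → 'F7gqja5zzhh%  :-wEja5hz'.
Captured: group 1 = 'F7gqja5zzhh%  :-wE', group 2 = 'ja5hz'.

'F7gqja5zzhh%  :-wEja5hz'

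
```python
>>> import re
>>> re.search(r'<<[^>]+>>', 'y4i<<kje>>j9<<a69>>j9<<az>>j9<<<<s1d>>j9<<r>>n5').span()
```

`re.search` tries every starting position until one works.
The match spans [3:10] → '<<kje>>'.

(3, 10)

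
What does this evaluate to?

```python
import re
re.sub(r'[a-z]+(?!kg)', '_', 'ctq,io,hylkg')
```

`(?!…)`/`(?<!…)` only lets a position through if the neighbouring text does NOT match; no characters are consumed.
Each match is replaced by '_'.

'_,_,_'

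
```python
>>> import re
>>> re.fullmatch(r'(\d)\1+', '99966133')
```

None

For `fullmatch`, every character of the input must be accounted for by the pattern.
Here the pattern can't cover the whole string, so the call returns None.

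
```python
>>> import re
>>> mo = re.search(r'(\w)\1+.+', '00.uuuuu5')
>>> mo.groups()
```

('0',)

The match spans [0:9] → '00.uuuuu5'.
Captured: group 1 = '0'.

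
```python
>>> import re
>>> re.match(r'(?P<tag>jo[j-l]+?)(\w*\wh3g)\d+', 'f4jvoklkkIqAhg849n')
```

None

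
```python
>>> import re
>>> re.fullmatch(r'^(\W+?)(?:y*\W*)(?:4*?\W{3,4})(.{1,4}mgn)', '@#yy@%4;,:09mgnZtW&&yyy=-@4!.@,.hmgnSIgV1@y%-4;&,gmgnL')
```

None

`re.fullmatch` is like wrapping the pattern in `^…$` (in single-line mode).
Here the pattern can't cover the whole string, so the call returns None.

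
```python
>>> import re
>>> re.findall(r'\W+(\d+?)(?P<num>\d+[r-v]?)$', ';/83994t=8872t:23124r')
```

Pattern: one or more of a non-word character; then one or more of a digit (lazy) (captured); then one or more of a digit, then optionally a character in [r-v] (captured as 'num'); then anchored at the end.
A non-greedy quantifier consumes as few characters as it can — just enough that the remainder of the pattern still matches from where it stops; whatever follows it matches normally.
Matches: at [14:21] match ':23124r', groups = ('2', '3124r').
Multiple groups make `findall` return tuples — one 2-tuple for the one match.

[('2', '3124r')]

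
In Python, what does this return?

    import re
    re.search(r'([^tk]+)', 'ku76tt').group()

'u76'

The match spans [1:4] → 'u76'.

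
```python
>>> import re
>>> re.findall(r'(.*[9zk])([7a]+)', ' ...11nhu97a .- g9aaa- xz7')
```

The pattern matches zero or more of any character, then one of [9zk] (captured); then one or more of one of [7a] (captured).
Matches: at [0:26] match ' ...11nhu97a .- g9aaa- xz7', groups = (' ...11nhu97a .- g9aaa- xz', '7').
With 2 capturing groups, `findall` returns a 2-tuple per match.

[(' ...11nhu97a .- g9aaa- xz', '7')]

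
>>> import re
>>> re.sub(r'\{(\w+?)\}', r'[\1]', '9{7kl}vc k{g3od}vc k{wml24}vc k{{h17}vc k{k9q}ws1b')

Matches: at [1:6] → '{7kl}'; at [10:16] → '{g3od}'; at [20:27] → '{wml24}'; at [32:37] → '{h17}'; at [41:46] → '{k9q}'.
`\1` in the replacement pulls in group 1's text for each match.

'9[7kl]vc k[g3od]vc k[wml24]vc k{[h17]vc k[k9q]ws1b'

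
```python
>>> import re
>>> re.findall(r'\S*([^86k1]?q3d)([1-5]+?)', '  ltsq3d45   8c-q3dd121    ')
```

Pattern: zero or more of a non-whitespace character; then optionally any character except [86k1], then the literal 'q3d' (captured); then one or more of a character in [1-5] (lazy) (captured).
Because the quantifier is non-greedy, it stops expanding at the earliest point where the rest of the pattern can succeed.
Matches: at [2:9] match 'ltsq3d4', groups = ('q3d', '4').
2 groups means the one result is a tuple of 2 captured strings — 1 here.

[('q3d', '4')]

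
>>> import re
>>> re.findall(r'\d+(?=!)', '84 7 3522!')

Lookahead/lookbehind check context without consuming it, so the matched span excludes the asserted characters.
Scanning left to right: at [5:9] → '3522'.
`findall` yields the raw match text (1 of them) because the pattern has no groups.

['3522']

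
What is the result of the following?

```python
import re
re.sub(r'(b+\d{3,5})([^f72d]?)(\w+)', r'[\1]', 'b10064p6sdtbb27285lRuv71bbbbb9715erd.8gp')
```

The pattern matches one or more of the literal 'b', then 3 to 5 of a digit (captured); then optionally any character except [f72d] (captured); then one or more of a word character (captured).
Matches: at [0:36] → 'b10064p6sdtbb27285lRuv71bbbbb9715erd'.
`\1` in the replacement pulls in group 1's text for each match.

'[b10064].8gp'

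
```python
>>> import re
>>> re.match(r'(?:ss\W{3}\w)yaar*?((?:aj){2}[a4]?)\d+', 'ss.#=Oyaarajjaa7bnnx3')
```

None

The pattern matches the literal 'ss', then exactly 3 of a non-word character, then a word character (non-capturing group); then the literal 'yaa', then zero or more of a literal 'r' (lazy); then the literal 'aj' repeated 2 times, then optionally one of [a4] (captured); then one or more of a digit.
`re.match` only tries the pattern at the start of the string.
Here position 0 doesn't satisfy it, so the call returns None.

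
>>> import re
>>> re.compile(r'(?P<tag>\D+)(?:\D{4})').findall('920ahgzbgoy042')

['ahgz']

One capturing group, so `findall` returns just the captured substring from the one match — 1 in all.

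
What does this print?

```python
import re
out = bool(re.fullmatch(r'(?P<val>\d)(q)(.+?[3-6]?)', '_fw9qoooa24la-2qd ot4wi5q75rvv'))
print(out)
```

The pattern matches a digit (captured as 'val'); then a literal 'q' (captured); then one or more of any character (lazy), then optionally a character in [3-6] (captured).
`re.fullmatch` requires the pattern to consume the entire string.
Here there's no way to consume every character, so the call returns None, and `bool(None)` is False.

False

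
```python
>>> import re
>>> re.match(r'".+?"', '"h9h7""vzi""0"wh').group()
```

Because the quantifier is non-greedy, it stops expanding at the earliest point where the rest of the pattern can succeed.
With `match`, the pattern is implicitly anchored at the beginning.
The match spans [0:6] → '"h9h7"'.

'"h9h7"'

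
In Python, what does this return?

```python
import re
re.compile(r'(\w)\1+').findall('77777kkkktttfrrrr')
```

After group 1 captures some text, `\1` only succeeds where that same text appears again.
Because there's exactly one group, `findall` drops the full match and keeps group 1 from each hit.

['7', 'k', 't', 'r']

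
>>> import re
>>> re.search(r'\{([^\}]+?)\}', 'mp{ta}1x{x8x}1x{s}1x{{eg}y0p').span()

(2, 6)

The match spans [2:6] → '{ta}'.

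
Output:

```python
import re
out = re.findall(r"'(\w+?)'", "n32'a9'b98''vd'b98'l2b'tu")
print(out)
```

['a9', 'vd', 'l2b']

With a single group, `findall` returns only what that group captured — 3 items.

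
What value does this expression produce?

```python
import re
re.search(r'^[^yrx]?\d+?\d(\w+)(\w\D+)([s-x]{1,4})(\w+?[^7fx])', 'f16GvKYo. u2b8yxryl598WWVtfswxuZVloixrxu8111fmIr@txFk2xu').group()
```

'f16GvKYo. u2b'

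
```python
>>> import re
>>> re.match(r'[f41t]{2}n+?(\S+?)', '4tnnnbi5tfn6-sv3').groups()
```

The pattern matches exactly 2 of one of [f41t], then one or more of the literal 'n' (lazy); then one or more of a non-whitespace character (lazy) (captured).
`match` is anchored at position 0; if the pattern doesn't fit there, it returns None.
The match spans [0:4] → '4tnn'.
Captured: group 1 = 'n'.

('n',)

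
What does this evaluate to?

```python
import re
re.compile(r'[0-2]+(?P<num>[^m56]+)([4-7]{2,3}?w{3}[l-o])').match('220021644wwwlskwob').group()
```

'220021644wwwl'

With `match`, the pattern is implicitly anchored at the beginning.
The match spans [0:13] → '220021644wwwl'.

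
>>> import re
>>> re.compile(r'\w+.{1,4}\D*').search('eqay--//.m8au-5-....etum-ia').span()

(0, 10)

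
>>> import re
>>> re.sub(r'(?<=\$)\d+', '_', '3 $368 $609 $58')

The lookaround is zero-width — it requires the adjacent text to match without consuming it, so the asserted text isn't part of the match.
Every occurrence is swapped for '_'.

'3 $_ $_ $_'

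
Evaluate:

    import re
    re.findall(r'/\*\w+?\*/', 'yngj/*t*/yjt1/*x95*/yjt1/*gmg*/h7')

Matches: at [4:9] → '/*t*/'; at [13:20] → '/*x95*/'; at [24:31] → '/*gmg*/'.
No capturing groups, so `findall` returns the 3 full match strings.

['/*t*/', '/*x95*/', '/*gmg*/']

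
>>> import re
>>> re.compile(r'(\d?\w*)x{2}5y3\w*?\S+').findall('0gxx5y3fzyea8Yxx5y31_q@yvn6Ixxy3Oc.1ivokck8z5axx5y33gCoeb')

Pattern: optionally a digit, then zero or more of a word character (captured); then exactly 2 of a literal 'x', then the literal '5y3', then zero or more of a word character (lazy); then one or more of a non-whitespace character.
Walking the string: at [0:57] match '0gxx5y3fzyea8Yxx5y31_q@yvn6Ixxy3Oc.1ivokck8z5axx5y33gCoeb', group 1 = '0gxx5y3fzyea8Y'.
`findall` collects group 1 from the one match (1 total).

['0gxx5y3fzyea8Y']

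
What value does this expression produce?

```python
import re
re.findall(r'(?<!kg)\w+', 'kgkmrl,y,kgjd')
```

['kgkmrl', 'y', 'kgjd']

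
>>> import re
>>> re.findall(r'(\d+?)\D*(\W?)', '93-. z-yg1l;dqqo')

[('9', ''), ('3', ''), ('1', '')]

With the lazy modifier that quantifier settles for the fewest repetitions that let the rest of the pattern succeed (the atoms after it are unaffected and can still be greedy).
Multiple groups make `findall` return tuples — one 2-tuple for each match.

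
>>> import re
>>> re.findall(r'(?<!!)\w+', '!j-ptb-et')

['ptb', 'et']

`(?!…)`/`(?<!…)` only lets a position through if the neighbouring text does NOT match; no characters are consumed.
No capturing groups, so `findall` returns the 2 full match strings.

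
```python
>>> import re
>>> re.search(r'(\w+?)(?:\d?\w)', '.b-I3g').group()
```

The pattern matches one or more of a word character (lazy) (captured); then optionally a digit, then a word character (non-capturing group).
Unlike `match`, `search` isn't anchored — it looks for the pattern anywhere in the string.
The match spans [3:6] → 'I3g'.
Captured: group 1 = 'I'.

'I3g'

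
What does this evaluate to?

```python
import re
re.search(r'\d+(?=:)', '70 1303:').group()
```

Lookahead/lookbehind check context without consuming it, so the matched span excludes the asserted characters.
The match spans [3:7] → '1303'.

'1303'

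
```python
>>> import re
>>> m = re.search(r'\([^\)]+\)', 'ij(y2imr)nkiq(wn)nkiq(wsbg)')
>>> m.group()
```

Unlike `match`, `search` isn't anchored — it looks for the pattern anywhere in the string.
The match spans [2:9] → '(y2imr)'.

'(y2imr)'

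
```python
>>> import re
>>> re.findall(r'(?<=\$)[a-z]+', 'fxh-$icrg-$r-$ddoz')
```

['icrg', 'r', 'ddoz']

The `(?=…)`/`(?<=…)` assertion just peeks at neighbouring text; it doesn't advance the match position.
Matches: at [5:9] → 'icrg'; at [11:12] → 'r'; at [14:18] → 'ddoz'.
`findall` yields the raw match text (3 of them) because the pattern has no groups.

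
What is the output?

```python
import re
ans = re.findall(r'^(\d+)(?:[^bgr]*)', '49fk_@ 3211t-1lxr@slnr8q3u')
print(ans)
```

['49']

`findall` collects group 1 from the one match (1 total).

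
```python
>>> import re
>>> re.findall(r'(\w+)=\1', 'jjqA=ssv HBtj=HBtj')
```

['HBtj']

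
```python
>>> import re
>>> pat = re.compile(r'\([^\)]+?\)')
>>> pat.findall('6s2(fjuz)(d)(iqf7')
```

Since nothing is captured, `findall` lists the 2 matched substrings directly.

['(fjuz)', '(d)']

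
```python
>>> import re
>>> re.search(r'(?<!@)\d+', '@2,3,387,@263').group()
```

'3'

The negative lookaround is zero-width — it rules out positions where the adjacent text would match, without consuming anything.
`re.search` scans for the first position where the pattern succeeds.
The match spans [3:4] → '3'.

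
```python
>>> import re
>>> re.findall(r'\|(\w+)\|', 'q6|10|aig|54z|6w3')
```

`findall` collects group 1 from each match (2 total).

['10', '54z']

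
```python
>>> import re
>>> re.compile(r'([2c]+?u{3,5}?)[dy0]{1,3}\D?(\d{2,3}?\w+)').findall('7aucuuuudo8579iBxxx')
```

[('cuuuu', '8579iBxxx')]

The pattern matches one or more of one of [2c] (lazy), then 3 to 5 of the literal 'u' (lazy) (captured); then 1 to 3 of one of [dy0], then optionally a non-digit; then 2 to 3 of a digit (lazy), then one or more of a word character (captured).
Walking the string: at [3:19] match 'cuuuudo8579iBxxx', groups = ('cuuuu', '8579iBxxx').
`findall` packs the 2 group values into a tuple for every match.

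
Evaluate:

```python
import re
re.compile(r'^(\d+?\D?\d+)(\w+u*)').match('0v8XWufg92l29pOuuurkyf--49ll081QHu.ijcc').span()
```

(0, 22)

The pattern matches anchored at the start of the string; then one or more of a digit (lazy), then optionally a non-digit, then one or more of a digit (captured); then one or more of a word character, then zero or more of the literal 'u' (captured).
`re.match` won't scan ahead — the pattern has to work from the very first character.
The match spans [0:22] → '0v8XWufg92l29pOuuurkyf'.
Captured: group 1 = '0v8', group 2 = 'XWufg92l29pOuuurkyf'.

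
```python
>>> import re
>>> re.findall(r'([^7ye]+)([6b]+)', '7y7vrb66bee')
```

[('vrb66', 'b')]

Multiple groups make `findall` return tuples — one 2-tuple for the one match.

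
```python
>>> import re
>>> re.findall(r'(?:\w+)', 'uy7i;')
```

['uy7i']

Pattern: one or more of a word character (non-capturing group).
Since nothing is captured, `findall` lists the 1 matched substring directly.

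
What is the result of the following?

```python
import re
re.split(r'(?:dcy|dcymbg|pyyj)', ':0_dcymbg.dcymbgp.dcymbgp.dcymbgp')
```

`|` is ordered: at each position the engine commits to the first alternative that works.
Matches to split on: at [3:6] → 'dcy'; at [10:13] → 'dcy'; at [18:21] → 'dcy'; at [26:29] → 'dcy'.
`split` removes every match and returns the 5 fragments in between.

[':0_', 'mbg.', 'mbgp.', 'mbgp.', 'mbgp']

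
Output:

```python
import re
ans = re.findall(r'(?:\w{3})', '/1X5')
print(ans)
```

`findall` yields the raw match text (1 of them) because the pattern has no groups.

['1X5']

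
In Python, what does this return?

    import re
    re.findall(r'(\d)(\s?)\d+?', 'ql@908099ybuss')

This matches a digit (captured); then optionally whitespace (captured); then one or more of a digit (lazy).
Multiple groups make `findall` return tuples — one 2-tuple for each match.

[('9', ''), ('8', ''), ('9', '')]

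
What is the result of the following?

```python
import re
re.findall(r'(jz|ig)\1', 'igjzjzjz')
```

['jz']

The backreference `\1` re-matches whatever the first group consumed, character for character.
Matches: at [2:6] match 'jzjz', group 1 = 'jz'.
One capturing group, so `findall` returns just the captured substring from the one match — 1 in all.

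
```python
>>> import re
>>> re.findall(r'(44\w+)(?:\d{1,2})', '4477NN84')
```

['4477NN8']

This matches the literal '44', then one or more of a word character (captured); then 1 to 2 of a digit (non-capturing group).
Walking the string: at [0:8] match '4477NN84', group 1 = '4477NN8'.
With a single group, `findall` returns only what that group captured — 1 item.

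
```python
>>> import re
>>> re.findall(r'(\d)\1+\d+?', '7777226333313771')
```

['7', '3', '7']

`\1` is not a pattern — it's the concrete string captured by group 1, re-applied verbatim.
Scanning left to right: at [0:5] match '77772', group 1 = '7'; at [7:12] match '33331', group 1 = '3'; at [13:16] match '771', group 1 = '7'.
With a single group, `findall` returns only what that group captured — 3 items.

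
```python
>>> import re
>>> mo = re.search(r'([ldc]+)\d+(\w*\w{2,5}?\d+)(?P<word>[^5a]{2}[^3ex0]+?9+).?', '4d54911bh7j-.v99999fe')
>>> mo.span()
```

Pattern: one or more of one of [ldc] (captured); then one or more of a digit; then zero or more of a word character, then 2 to 5 of a word character (lazy), then one or more of a digit (captured); then exactly 2 of any character except [5a], then one or more of any character except [3ex0] (lazy), then one or more of a literal '9' (captured as 'word'); then optionally any character.
The match spans [1:20] → 'd54911bh7j-.v99999f'.

(1, 20)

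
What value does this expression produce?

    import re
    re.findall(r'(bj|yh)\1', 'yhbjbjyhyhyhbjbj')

['bj', 'yh', 'bj']

The backreference `\1` re-matches whatever the first group consumed, character for character.
Scanning left to right: at [2:6] match 'bjbj', group 1 = 'bj'; at [6:10] match 'yhyh', group 1 = 'yh'; at [12:16] match 'bjbj', group 1 = 'bj'.
With a single group, `findall` returns only what that group captured — 3 items.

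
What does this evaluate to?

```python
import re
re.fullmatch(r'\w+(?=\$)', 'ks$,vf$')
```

None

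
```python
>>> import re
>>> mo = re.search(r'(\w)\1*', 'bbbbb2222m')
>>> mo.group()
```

'bbbbb'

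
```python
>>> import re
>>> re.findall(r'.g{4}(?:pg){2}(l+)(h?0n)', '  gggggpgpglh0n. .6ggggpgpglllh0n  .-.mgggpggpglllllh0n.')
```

2 groups means each result is a tuple of 2 captured strings — 2 here.

[('l', 'h0n'), ('lll', 'h0n')]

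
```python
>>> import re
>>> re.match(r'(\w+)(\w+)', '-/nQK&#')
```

None

The pattern matches one or more of a word character (captured); then one or more of a word character (captured).
`match` is anchored at position 0; if the pattern doesn't fit there, it returns None.
Here position 0 doesn't satisfy it, so the call returns None.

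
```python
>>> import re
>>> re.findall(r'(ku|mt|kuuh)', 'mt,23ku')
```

['mt', 'ku']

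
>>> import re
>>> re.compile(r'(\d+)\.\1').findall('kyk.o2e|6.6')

['6']

`\1` has to match the exact text group 1 already captured.
Scanning left to right: at [8:11] match '6.6', group 1 = '6'.
`findall` collects group 1 from the one match (1 total).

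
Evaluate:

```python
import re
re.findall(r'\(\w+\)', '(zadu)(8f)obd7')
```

['(zadu)', '(8f)']

Walking the string: at [0:6] → '(zadu)'; at [6:10] → '(8f)'.
Since nothing is captured, `findall` lists the 2 matched substrings directly.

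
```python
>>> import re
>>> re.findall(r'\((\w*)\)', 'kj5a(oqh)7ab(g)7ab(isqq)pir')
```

With a single group, `findall` returns only what that group captured — 3 items.

['oqh', 'g', 'isqq']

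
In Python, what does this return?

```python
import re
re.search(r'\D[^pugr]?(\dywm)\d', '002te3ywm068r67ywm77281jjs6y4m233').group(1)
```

'3ywm'

Pattern: a non-digit, then optionally any character except [pugr]; then a digit, then the literal 'ywm' (captured); then a digit.
`search` walks the string left to right and returns the first match it finds.
The match spans [3:10] → 'te3ywm0'.
Captured: group 1 = '3ywm'.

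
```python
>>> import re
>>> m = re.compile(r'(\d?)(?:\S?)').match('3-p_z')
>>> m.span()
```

(0, 2)

`re.match` only tries the pattern at the start of the string.
The match spans [0:2] → '3-'.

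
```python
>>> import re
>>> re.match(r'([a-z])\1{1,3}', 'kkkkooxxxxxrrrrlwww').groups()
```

('k',)

`\1` has to match the exact text group 1 already captured.
With `match`, the pattern is implicitly anchored at the beginning.
The match spans [0:4] → 'kkkk'.
Captured: group 1 = 'k'.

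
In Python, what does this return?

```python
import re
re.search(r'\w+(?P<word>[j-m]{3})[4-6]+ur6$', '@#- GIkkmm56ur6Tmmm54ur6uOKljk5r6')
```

This matches one or more of a word character; then exactly 3 of a character in [j-m] (captured as 'word'); then one or more of a character in [4-6], then the literal 'ur6'; then anchored at the end.
`re.search` tries every starting position until one works.
Here nothing in the string fits, so the call returns None.

None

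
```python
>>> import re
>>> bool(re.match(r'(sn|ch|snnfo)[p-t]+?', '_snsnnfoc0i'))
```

`re.match` only tries the pattern at the start of the string.
Here the string doesn't start with a match, so the call returns None, and `bool(None)` is False.

False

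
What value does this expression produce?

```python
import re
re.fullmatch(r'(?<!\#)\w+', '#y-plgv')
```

None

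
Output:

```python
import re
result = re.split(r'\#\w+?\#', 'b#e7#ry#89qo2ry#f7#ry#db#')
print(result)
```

['b', 'ry', 'f7', 'db#']

Matches to split on: at [1:5] → '#e7#'; at [7:16] → '#89qo2ry#'; at [18:22] → '#ry#'.
Each match becomes a cut point; 4 segments remain.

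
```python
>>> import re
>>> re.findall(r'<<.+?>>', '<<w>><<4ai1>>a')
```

Lazy quantifiers expand one character at a time until the remainder of the pattern can match.
Walking the string: at [0:5] → '<<w>>'; at [5:13] → '<<4ai1>>'.
With no groups in the pattern, `findall` gives back each whole match — 2 here.

['<<w>>', '<<4ai1>>']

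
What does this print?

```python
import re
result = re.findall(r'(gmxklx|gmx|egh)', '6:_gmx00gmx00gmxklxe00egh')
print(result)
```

['gmx', 'gmx', 'gmxklx', 'egh']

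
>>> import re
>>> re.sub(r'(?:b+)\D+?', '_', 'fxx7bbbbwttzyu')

'fxx7_ttzyu'

The pattern matches one or more of a literal 'b' (non-capturing group); then one or more of a non-digit (lazy).
A `+?`/`*?`/`{m,n}?` starts at its minimum and grows only as far as needed for what follows to match.
Matches: at [4:9] → 'bbbbw'.
Each match is replaced by '_'.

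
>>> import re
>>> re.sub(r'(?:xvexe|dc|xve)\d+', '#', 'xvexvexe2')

Matches: at [3:9] → 'xvexe2'.
`sub` substitutes '#' at each match site.

'xve#'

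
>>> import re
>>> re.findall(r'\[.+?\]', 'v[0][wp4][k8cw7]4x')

Since nothing is captured, `findall` lists the 3 matched substrings directly.

['[0]', '[wp4]', '[k8cw7]']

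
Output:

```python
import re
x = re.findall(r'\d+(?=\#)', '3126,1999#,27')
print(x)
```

Lookahead/lookbehind check context without consuming it, so the matched span excludes the asserted characters.
Matches: at [5:9] → '1999'.
No capturing groups, so `findall` returns the 1 full match string.

['1999']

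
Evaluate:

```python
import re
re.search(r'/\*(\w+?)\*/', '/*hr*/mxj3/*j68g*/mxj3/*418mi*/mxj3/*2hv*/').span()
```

(0, 6)

Unlike `match`, `search` isn't anchored — it looks for the pattern anywhere in the string.
The match spans [0:6] → '/*hr*/'.
Captured: group 1 = 'hr'.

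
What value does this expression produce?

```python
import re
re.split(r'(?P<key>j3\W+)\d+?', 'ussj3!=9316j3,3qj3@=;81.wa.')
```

['uss', 'j3!=', '316', 'j3,', 'q', 'j3@=;', '1.wa.']

The pattern matches the literal 'j3', then one or more of a non-word character (captured as 'key'); then one or more of a digit (lazy).
Because the pattern has a capturing group, `split` also inserts each captured text between the pieces.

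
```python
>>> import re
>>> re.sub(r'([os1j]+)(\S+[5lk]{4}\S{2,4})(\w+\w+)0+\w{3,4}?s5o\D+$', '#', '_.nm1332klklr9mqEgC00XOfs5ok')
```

'_.nm#'

The pattern matches one or more of one of [os1j] (captured); then one or more of a non-whitespace character, then exactly 4 of one of [5lk], then 2 to 4 of a non-whitespace character (captured); then one or more of a word character, then one or more of a word character (captured); then one or more of the literal '0', then 3 to 4 of a word character (lazy), then the literal 's5o'; then one or more of a non-digit; then anchored at the end.
Matches: at [4:28] → '1332klklr9mqEgC00XOfs5ok'.
`sub` substitutes '#' at each match site.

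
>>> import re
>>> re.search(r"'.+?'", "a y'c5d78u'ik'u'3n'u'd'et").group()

The `?` after the quantifier makes it lazy — it takes as little as possible before letting the rest of the pattern try.
The match spans [3:11] → "'c5d78u'".

"'c5d78u'"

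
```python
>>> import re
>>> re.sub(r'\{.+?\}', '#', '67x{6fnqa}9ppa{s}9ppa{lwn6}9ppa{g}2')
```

'67x#9ppa#9ppa#9ppa#2'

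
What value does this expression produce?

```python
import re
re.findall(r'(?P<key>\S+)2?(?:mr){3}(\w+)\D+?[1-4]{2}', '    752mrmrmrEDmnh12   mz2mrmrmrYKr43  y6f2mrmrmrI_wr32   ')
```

[('752', 'EDmn'), ('mz2', 'YK'), ('y6f2', 'I_w')]

The pattern matches one or more of a non-whitespace character (captured as 'key'); then optionally the literal '2', then the literal 'mr' repeated 3 times; then one or more of a word character (captured); then one or more of a non-digit (lazy), then exactly 2 of a character in [1-4].
Matches: at [4:20] match '752mrmrmrEDmnh12', groups = ('752', 'EDmn'); at [23:37] match 'mz2mrmrmrYKr43', groups = ('mz2', 'YK'); at [39:55] match 'y6f2mrmrmrI_wr32', groups = ('y6f2', 'I_w').
2 groups means each result is a tuple of 2 captured strings — 3 here.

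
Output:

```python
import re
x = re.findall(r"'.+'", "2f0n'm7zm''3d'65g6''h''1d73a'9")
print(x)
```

["'m7zm''3d'65g6''h''1d73a'"]

Matches: at [4:29] → "'m7zm''3d'65g6''h''1d73a'".
No capturing groups, so `findall` returns the 1 full match string.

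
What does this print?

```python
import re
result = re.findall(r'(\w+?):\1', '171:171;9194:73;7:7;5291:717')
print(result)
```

A backreference is literal: `\1` must see the identical characters the first group matched.
With a single group, `findall` returns only what that group captured — 2 items.

['171', '7']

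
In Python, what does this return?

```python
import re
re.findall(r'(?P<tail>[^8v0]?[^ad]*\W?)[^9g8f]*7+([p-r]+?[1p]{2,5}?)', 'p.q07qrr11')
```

Pattern: optionally any character except [8v0], then zero or more of any character except [ad], then optionally a non-word character (captured as 'tail'); then zero or more of any character except [9g8f], then one or more of a literal '7'; then one or more of a character in [p-r] (lazy), then 2 to 5 of one of [1p] (lazy) (captured).
Scanning left to right: at [0:10] match 'p.q07qrr11', groups = ('p.q0', 'qrr11').
With 2 capturing groups, `findall` returns a 2-tuple per match.

[('p.q0', 'qrr11')]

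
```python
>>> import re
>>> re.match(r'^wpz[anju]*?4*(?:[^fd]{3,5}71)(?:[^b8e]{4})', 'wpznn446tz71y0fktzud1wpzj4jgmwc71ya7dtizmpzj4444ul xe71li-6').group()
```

`re.match` won't scan ahead — the pattern has to work from the very first character.
The match spans [0:16] → 'wpznn446tz71y0fk'.

'wpznn446tz71y0fk'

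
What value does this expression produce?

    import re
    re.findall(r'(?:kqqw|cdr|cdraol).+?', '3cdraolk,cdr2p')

['cdra', 'cdr2']

Alternation tries branches left to right and keeps the first one that lets the overall match succeed at that position.
With no groups in the pattern, `findall` gives back each whole match — 2 here.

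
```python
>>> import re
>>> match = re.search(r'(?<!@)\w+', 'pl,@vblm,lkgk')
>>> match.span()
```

(0, 2)

The negative lookaround is zero-width — it rules out positions where the adjacent text would match, without consuming anything.
`search` walks the string left to right and returns the first match it finds.
The match spans [0:2] → 'pl'.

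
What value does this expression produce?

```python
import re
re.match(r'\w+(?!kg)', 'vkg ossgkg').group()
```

'vkg'

Because the assertion is negative and zero-width, positions next to the forbidden text are skipped.
With `match`, the pattern is implicitly anchored at the beginning.
The match spans [0:3] → 'vkg'.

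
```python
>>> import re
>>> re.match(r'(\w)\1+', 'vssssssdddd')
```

None

`re.match` only tries the pattern at the start of the string.
Here the pattern fails at index 0, so the call returns None.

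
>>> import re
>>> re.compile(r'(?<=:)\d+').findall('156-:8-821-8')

Lookahead/lookbehind check context without consuming it, so the matched span excludes the asserted characters.
No capturing groups, so `findall` returns the 1 full match string.

['8']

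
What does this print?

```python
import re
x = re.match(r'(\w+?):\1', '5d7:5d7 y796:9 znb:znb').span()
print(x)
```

`\1` has to match the exact text group 1 already captured.
`re.match` only tries the pattern at the start of the string.
The match spans [0:7] → '5d7:5d7'.
Captured: group 1 = '5d7'.

(0, 7)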